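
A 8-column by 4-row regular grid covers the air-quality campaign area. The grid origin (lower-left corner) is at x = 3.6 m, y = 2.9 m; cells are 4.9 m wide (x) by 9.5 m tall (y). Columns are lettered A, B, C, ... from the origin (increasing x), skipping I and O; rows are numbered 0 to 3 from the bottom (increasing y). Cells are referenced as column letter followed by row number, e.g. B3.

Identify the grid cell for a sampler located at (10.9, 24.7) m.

Column index: ⌊(10.9 − 3.6) / 4.9⌋ = ⌊1.490⌋ = 1 → column B
Row offset from origin: ⌊(24.7 − 2.9) / 9.5⌋ = ⌊2.295⌋ = 2 → row 2

B2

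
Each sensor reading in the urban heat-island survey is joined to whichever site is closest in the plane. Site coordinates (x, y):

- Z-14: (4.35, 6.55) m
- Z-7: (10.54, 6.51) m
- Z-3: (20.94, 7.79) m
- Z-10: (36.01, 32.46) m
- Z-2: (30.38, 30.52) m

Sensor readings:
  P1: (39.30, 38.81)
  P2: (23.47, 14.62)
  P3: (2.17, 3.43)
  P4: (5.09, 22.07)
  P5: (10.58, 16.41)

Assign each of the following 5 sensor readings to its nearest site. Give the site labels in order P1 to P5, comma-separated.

Z-10, Z-3, Z-14, Z-14, Z-7

P1 → Z-10 (d²=51.15)
P2 → Z-3 (d²=53.05)
P3 → Z-14 (d²=14.49)
P4 → Z-14 (d²=241.42)
P5 → Z-7 (d²=98.01)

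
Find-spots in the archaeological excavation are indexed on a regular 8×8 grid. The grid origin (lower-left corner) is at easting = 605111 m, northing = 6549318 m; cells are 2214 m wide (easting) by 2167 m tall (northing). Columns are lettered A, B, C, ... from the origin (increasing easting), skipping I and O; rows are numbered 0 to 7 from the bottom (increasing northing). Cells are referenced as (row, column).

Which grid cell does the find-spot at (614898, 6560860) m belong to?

(5, E)

Column index: ⌊(614898 − 605111) / 2214⌋ = ⌊4.421⌋ = 4 → column E
Row offset from origin: ⌊(6560860 − 6549318) / 2167⌋ = ⌊5.326⌋ = 5 → row 5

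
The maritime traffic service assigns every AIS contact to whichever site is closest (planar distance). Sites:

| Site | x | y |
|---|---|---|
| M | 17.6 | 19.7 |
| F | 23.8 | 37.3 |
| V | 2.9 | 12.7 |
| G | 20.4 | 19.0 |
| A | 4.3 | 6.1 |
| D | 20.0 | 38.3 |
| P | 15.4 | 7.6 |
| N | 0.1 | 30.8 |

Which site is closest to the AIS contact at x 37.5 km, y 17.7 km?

Squared distances to each site:
M: 400.010; F: 571.850; V: 1222.160; G: 294.100; A: 1236.800; D: 730.610; P: 590.420; N: 1570.370.
Minimum at G.

G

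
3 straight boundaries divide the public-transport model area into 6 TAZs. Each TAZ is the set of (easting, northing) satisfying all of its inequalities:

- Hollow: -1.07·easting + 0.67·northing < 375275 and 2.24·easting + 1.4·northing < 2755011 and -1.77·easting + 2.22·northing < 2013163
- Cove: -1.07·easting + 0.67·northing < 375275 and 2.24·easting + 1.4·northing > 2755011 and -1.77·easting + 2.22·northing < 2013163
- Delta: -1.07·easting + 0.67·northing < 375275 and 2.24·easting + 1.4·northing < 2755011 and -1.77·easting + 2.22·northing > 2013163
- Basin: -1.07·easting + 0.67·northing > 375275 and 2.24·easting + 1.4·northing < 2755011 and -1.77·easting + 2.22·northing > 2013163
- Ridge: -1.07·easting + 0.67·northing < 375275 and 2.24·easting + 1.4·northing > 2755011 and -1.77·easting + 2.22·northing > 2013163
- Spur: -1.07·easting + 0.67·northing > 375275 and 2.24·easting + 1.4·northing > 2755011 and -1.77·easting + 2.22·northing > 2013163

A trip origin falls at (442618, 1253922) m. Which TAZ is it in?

Hollow

-1.07·442618 + 0.67·1253922 = 366526.480, which is < 375275
2.24·442618 + 1.4·1253922 = 2746955.120, which is < 2755011
-1.77·442618 + 2.22·1253922 = 2000272.980, which is < 2013163
This sign pattern matches Hollow.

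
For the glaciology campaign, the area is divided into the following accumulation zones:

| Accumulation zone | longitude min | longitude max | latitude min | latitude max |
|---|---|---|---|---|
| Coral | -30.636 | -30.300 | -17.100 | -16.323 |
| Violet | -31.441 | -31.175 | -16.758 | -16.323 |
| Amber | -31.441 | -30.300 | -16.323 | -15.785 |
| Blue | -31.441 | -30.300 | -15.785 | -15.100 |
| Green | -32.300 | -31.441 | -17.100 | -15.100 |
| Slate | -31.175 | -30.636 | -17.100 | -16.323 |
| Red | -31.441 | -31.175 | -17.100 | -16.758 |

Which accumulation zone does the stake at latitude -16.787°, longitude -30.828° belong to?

The point has longitude = -30.828 and latitude = -16.787.
Only Slate satisfies -31.175 ≤ longitude ≤ -30.636 and -17.100 ≤ latitude ≤ -16.323.

Slate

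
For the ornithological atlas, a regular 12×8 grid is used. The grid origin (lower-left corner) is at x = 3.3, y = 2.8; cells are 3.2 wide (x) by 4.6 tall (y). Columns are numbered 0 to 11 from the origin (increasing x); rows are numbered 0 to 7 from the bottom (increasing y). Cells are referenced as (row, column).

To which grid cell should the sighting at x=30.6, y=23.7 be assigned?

Column index: ⌊(30.6 − 3.3) / 3.2⌋ = ⌊8.531⌋ = 8
Row offset from origin: ⌊(23.7 − 2.8) / 4.6⌋ = ⌊4.543⌋ = 4 → row 4

(4, 8)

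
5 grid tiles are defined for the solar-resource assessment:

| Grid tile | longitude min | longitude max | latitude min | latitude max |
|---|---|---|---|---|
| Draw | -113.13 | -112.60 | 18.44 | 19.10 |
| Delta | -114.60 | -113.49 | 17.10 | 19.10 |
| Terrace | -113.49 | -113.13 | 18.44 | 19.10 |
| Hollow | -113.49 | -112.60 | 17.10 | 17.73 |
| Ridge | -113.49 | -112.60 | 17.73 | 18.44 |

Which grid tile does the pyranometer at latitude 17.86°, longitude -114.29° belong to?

Delta

The point has longitude = -114.29 and latitude = 17.86.
Only Delta satisfies -114.60 ≤ longitude ≤ -113.49 and 17.10 ≤ latitude ≤ 19.10.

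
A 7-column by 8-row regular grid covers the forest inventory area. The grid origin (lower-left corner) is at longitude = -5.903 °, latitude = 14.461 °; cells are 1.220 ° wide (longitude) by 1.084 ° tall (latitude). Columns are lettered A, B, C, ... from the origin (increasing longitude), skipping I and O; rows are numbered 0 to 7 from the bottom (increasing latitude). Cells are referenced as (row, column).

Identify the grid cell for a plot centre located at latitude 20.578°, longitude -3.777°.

(5, B)

Column index: ⌊(-3.777 − -5.903) / 1.220⌋ = ⌊1.743⌋ = 1 → column B
Row offset from origin: ⌊(20.578 − 14.461) / 1.084⌋ = ⌊5.643⌋ = 5 → row 5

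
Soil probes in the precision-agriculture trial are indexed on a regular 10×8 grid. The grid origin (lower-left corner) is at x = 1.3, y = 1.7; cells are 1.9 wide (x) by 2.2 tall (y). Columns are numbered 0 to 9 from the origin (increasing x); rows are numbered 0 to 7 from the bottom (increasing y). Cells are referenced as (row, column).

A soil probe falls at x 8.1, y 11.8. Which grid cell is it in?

Column index: ⌊(8.1 − 1.3) / 1.9⌋ = ⌊3.579⌋ = 3
Row offset from origin: ⌊(11.8 − 1.7) / 2.2⌋ = ⌊4.591⌋ = 4 → row 4

(4, 3)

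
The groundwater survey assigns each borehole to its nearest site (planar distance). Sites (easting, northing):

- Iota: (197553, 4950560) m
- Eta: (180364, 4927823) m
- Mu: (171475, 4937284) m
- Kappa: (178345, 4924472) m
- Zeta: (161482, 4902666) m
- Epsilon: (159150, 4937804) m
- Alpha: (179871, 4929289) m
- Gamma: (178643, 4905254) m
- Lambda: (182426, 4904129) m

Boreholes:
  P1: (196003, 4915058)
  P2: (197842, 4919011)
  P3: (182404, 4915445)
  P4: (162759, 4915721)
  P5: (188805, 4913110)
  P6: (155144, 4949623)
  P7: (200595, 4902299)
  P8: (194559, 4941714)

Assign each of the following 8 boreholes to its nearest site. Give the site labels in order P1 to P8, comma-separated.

P1 → Lambda (d²=303777970.00)
P2 → Eta (d²=383131828.00)
P3 → Kappa (d²=97962210.00)
P4 → Zeta (d²=172063754.00)
P5 → Lambda (d²=121350002.00)
P6 → Epsilon (d²=155736797.00)
P7 → Lambda (d²=333461461.00)
P8 → Iota (d²=87215752.00)

Lambda, Eta, Kappa, Zeta, Lambda, Epsilon, Lambda, Iota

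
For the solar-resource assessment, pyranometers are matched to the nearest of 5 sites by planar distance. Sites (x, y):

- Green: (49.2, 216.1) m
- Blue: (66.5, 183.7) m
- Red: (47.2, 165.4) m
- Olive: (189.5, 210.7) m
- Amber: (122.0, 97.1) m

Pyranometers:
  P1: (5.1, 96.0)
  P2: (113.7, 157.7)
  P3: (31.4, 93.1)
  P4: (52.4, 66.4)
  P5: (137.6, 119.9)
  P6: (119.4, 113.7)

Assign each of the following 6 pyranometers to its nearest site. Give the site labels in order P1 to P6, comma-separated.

Red, Blue, Red, Amber, Amber, Amber

P1 → Red (d²=6588.77)
P2 → Blue (d²=2903.84)
P3 → Red (d²=5476.93)
P4 → Amber (d²=5786.65)
P5 → Amber (d²=763.20)
P6 → Amber (d²=282.32)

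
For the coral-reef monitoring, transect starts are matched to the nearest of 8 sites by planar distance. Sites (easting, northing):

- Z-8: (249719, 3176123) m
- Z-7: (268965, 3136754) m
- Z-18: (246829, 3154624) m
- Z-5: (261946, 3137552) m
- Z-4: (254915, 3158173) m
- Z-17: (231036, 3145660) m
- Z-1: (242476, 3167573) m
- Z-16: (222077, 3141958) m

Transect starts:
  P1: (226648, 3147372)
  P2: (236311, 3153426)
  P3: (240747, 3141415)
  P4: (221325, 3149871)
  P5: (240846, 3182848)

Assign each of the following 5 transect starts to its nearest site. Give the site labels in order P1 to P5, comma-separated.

Z-17, Z-17, Z-17, Z-16, Z-8

P1 → Z-17 (d²=22185488.00)
P2 → Z-17 (d²=88136381.00)
P3 → Z-17 (d²=112323546.00)
P4 → Z-16 (d²=63181073.00)
P5 → Z-8 (d²=123955754.00)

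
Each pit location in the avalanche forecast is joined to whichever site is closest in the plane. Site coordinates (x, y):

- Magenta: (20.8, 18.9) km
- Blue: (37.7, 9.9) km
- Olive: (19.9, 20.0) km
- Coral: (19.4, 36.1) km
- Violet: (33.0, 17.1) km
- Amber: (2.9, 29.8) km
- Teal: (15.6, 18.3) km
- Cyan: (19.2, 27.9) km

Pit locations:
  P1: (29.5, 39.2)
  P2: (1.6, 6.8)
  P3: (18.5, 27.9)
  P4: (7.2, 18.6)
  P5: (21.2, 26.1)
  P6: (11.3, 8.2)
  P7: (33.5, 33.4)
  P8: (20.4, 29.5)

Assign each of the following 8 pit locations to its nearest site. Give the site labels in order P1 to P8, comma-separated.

Coral, Teal, Cyan, Teal, Cyan, Teal, Coral, Cyan

P1 → Coral (d²=111.62)
P2 → Teal (d²=328.25)
P3 → Cyan (d²=0.49)
P4 → Teal (d²=70.65)
P5 → Cyan (d²=7.24)
P6 → Teal (d²=120.50)
P7 → Coral (d²=206.10)
P8 → Cyan (d²=4.00)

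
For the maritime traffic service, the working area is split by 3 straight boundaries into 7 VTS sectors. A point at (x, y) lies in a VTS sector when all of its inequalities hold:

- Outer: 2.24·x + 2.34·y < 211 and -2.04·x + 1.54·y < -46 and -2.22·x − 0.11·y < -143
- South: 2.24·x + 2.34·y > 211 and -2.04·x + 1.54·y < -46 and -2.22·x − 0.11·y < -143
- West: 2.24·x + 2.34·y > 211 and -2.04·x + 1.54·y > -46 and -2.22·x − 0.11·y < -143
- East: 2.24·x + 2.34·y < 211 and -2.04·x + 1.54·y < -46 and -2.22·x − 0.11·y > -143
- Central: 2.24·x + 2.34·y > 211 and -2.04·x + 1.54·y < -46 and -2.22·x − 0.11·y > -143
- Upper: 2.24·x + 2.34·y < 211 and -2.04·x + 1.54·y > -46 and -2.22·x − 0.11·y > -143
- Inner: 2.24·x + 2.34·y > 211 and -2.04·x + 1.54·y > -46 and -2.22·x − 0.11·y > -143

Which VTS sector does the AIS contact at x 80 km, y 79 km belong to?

2.24·80 + 2.34·79 = 364.060, which is > 211
-2.04·80 + 1.54·79 = -41.540, which is > -46
-2.22·80 − 0.11·79 = -186.290, which is < -143
This sign pattern matches West.

West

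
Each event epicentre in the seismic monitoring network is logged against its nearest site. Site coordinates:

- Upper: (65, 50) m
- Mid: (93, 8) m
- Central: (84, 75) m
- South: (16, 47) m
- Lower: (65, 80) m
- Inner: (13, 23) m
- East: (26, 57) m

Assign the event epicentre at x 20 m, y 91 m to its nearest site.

East

Squared distances to each site:
Upper: 3706.000; Mid: 12218.000; Central: 4352.000; South: 1952.000; Lower: 2146.000; Inner: 4673.000; East: 1192.000.
Minimum at East.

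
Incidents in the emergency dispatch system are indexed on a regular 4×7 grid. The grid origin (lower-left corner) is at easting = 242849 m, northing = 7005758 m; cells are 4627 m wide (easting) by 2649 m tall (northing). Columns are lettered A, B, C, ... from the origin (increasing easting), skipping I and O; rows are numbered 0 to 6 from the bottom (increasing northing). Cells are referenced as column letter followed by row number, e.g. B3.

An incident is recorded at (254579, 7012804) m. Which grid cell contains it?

C2

Column index: ⌊(254579 − 242849) / 4627⌋ = ⌊2.535⌋ = 2 → column C
Row offset from origin: ⌊(7012804 − 7005758) / 2649⌋ = ⌊2.660⌋ = 2 → row 2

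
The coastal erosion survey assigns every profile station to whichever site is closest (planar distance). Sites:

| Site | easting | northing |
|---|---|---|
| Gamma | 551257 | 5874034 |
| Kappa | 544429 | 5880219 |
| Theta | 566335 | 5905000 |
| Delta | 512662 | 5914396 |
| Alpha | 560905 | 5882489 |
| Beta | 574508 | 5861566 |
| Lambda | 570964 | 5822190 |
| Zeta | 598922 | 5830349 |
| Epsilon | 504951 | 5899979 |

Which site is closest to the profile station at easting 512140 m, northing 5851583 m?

Kappa

Squared distances to each site:
Gamma: 2034187090.000; Kappa: 1862600017.000; Theta: 5790473914.000; Delta: 3945745453.000; Alpha: 3333206061.000; Beta: 3989427713.000; Lambda: 4324211425.000; Zeta: 7981998280.000; Epsilon: 2393854537.000.
Minimum at Kappa.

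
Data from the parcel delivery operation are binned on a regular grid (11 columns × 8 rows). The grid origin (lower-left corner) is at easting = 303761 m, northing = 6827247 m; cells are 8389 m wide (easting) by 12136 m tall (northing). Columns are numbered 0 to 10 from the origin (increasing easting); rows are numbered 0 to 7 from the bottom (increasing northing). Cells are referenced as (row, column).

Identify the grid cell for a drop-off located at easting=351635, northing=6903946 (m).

Column index: ⌊(351635 − 303761) / 8389⌋ = ⌊5.707⌋ = 5
Row offset from origin: ⌊(6903946 − 6827247) / 12136⌋ = ⌊6.320⌋ = 6 → row 6

(6, 5)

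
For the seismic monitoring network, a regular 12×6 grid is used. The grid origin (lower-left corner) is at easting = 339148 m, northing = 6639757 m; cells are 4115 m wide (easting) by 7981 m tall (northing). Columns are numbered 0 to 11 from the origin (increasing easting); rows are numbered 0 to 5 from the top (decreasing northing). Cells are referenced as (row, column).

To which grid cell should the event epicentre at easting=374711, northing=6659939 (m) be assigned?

(3, 8)

Column index: ⌊(374711 − 339148) / 4115⌋ = ⌊8.642⌋ = 8
Row offset from origin: ⌊(6659939 − 6639757) / 7981⌋ = ⌊2.529⌋ = 2 → row 3 (counted from top)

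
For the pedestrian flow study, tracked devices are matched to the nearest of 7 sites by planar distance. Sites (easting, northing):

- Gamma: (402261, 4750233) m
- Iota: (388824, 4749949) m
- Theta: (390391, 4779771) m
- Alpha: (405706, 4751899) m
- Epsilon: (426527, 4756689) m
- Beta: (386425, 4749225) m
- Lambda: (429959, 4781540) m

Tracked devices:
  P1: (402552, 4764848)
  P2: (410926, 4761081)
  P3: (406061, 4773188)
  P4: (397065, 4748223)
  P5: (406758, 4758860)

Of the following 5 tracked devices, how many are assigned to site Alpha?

P1 → Alpha
P2 → Alpha
P3 → Theta
P4 → Gamma
P5 → Alpha
3 of the 5 go to Alpha.

3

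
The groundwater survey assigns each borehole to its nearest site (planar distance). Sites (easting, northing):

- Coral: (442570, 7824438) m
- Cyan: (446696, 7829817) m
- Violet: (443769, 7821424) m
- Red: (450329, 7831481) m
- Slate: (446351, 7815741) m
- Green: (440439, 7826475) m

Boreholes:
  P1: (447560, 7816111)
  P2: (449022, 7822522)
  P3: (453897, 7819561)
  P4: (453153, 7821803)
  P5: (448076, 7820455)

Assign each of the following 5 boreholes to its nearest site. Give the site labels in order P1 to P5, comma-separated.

P1 → Slate (d²=1598581.00)
P2 → Violet (d²=28799613.00)
P3 → Slate (d²=71534516.00)
P4 → Slate (d²=83015048.00)
P5 → Violet (d²=19489210.00)

Slate, Violet, Slate, Slate, Violet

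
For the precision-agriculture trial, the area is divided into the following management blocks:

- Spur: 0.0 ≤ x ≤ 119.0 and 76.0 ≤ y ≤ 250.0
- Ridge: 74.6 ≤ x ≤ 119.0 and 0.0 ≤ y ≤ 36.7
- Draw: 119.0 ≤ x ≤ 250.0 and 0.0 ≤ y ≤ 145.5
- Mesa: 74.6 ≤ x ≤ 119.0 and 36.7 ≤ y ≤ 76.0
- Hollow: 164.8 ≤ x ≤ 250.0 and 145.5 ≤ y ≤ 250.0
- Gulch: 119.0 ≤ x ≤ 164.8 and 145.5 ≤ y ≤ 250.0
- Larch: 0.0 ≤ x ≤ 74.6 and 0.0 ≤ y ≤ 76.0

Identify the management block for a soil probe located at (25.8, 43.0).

The point has x = 25.8 and y = 43.0.
Only Larch satisfies 0.0 ≤ x ≤ 74.6 and 0.0 ≤ y ≤ 76.0.

Larch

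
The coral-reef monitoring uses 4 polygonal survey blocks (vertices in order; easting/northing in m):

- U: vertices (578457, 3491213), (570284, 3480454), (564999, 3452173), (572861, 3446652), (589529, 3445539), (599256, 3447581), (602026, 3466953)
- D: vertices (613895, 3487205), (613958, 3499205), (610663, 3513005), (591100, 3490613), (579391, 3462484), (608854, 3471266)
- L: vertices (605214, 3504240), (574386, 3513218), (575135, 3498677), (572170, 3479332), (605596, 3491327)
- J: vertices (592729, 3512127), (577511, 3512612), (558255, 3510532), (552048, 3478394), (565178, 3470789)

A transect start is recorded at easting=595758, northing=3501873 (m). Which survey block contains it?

L

Cast a ray rightward from (595758, 3501873). For each polygon, the edges (by vertex number in listed order) whose endpoints lie on opposite sides of northing = 3501873, where each meets that height, and whether that is right or left of the point:
U: no edge straddles that height → 0 crossings.
D: 2–3 at easting≈613321.0 (right), 3–4 at easting≈600937.4 (right) → 2 crossings.
L: 2–3 at easting≈574970.4 (left), 5–1 at easting≈605284.0 (right) → 1 crossing.
J: 3–4 at easting≈556582.6 (left), 5–1 at easting≈585894.9 (left) → 0 crossings.
Only L has an odd count, so the point is inside L.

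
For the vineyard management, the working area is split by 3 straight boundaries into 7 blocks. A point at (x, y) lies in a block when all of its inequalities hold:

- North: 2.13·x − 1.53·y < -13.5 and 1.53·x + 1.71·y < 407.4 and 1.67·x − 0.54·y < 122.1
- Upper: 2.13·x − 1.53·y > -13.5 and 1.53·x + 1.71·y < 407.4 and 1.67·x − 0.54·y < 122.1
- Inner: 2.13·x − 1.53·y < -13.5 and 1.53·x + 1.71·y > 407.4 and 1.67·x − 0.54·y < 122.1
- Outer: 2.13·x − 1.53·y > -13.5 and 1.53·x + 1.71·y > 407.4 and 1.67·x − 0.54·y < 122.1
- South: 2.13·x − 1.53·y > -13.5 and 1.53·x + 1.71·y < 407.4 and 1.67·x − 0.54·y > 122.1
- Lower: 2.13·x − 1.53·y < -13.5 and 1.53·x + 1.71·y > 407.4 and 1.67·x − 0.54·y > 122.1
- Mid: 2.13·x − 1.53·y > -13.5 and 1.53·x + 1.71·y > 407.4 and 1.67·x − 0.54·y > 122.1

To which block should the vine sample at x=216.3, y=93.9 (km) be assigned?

Mid

2.13·216.3 − 1.53·93.9 = 317.052, which is > -13.5
1.53·216.3 + 1.71·93.9 = 491.508, which is > 407.4
1.67·216.3 − 0.54·93.9 = 310.515, which is > 122.1
This sign pattern matches Mid.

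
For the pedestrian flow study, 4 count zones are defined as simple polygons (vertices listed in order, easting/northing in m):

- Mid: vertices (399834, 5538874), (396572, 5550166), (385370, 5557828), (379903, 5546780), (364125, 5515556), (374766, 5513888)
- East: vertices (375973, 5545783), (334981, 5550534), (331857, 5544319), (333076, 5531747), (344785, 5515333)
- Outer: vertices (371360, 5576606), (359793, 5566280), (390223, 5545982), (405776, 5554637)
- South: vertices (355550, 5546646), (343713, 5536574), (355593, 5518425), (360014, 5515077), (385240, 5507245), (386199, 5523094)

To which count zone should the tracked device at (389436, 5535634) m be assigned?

Cast a ray rightward from (389436, 5535634). For each polygon, the edges (by vertex number in listed order) whose endpoints lie on opposite sides of northing = 5535634, where each meets that height, and whether that is right or left of the point:
Mid: 4–5 at easting≈374270.7 (left), 6–1 at easting≈396583.4 (right) → 1 crossing.
East: 3–4 at easting≈332699.1 (left), 5–1 at easting≈365578.0 (left) → 0 crossings.
Outer: no edge straddles that height → 0 crossings.
South: 2–3 at easting≈344328.3 (left), 6–1 at easting≈369880.3 (left) → 0 crossings.
Only Mid has an odd count, so the point is inside Mid.

Mid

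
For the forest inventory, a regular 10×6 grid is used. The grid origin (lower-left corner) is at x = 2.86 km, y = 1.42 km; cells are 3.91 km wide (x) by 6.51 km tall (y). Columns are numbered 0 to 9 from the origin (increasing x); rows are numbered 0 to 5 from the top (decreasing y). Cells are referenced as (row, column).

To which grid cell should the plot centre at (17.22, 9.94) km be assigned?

(4, 3)

Column index: ⌊(17.22 − 2.86) / 3.91⌋ = ⌊3.673⌋ = 3
Row offset from origin: ⌊(9.94 − 1.42) / 6.51⌋ = ⌊1.309⌋ = 1 → row 4 (counted from top)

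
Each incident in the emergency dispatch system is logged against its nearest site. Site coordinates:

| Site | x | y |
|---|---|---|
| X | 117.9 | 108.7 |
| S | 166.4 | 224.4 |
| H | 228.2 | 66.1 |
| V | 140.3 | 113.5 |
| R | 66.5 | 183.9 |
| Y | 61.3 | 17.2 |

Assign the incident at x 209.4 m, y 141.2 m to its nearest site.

Squared distances to each site:
X: 9428.500; S: 8771.240; H: 5993.450; V: 5542.100; R: 22243.700; Y: 37309.610.
Minimum at V.

V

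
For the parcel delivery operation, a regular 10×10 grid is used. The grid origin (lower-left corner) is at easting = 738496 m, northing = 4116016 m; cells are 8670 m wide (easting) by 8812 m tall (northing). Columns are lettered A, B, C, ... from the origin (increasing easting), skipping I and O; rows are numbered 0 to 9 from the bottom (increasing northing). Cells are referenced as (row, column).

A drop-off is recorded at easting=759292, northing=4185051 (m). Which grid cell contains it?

Column index: ⌊(759292 − 738496) / 8670⌋ = ⌊2.399⌋ = 2 → column C
Row offset from origin: ⌊(4185051 − 4116016) / 8812⌋ = ⌊7.834⌋ = 7 → row 7

(7, C)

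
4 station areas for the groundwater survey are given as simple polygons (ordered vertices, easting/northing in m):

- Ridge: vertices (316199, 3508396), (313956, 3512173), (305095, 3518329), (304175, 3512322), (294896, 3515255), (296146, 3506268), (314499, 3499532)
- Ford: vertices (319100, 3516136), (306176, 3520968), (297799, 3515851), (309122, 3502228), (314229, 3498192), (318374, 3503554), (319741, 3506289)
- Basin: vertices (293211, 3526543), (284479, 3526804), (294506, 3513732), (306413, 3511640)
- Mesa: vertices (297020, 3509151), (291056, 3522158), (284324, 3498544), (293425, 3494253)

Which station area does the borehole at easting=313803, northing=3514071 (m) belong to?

Cast a ray rightward from (313803, 3514071). For each polygon, the edges (by vertex number in listed order) whose endpoints lie on opposite sides of northing = 3514071, where each meets that height, and whether that is right or left of the point:
Ridge: 2–3 at easting≈311224.0 (left), 3–4 at easting≈304442.9 (left), 4–5 at easting≈298641.8 (left), 5–6 at easting≈295060.7 (left) → 0 crossings.
Ford: 3–4 at easting≈299278.5 (left), 7–1 at easting≈319234.4 (right) → 1 crossing.
Basin: 2–3 at easting≈294246.0 (left), 4–1 at easting≈304259.5 (left) → 0 crossings.
Mesa: 1–2 at easting≈294764.1 (left), 2–3 at easting≈288750.5 (left) → 0 crossings.
Only Ford has an odd count, so the point is inside Ford.

Ford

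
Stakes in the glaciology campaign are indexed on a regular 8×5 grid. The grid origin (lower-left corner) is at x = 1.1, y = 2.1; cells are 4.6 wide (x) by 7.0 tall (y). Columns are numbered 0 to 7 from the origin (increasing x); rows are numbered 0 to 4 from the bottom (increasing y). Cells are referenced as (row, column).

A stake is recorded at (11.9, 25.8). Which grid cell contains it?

(3, 2)

Column index: ⌊(11.9 − 1.1) / 4.6⌋ = ⌊2.348⌋ = 2
Row offset from origin: ⌊(25.8 − 2.1) / 7.0⌋ = ⌊3.386⌋ = 3 → row 3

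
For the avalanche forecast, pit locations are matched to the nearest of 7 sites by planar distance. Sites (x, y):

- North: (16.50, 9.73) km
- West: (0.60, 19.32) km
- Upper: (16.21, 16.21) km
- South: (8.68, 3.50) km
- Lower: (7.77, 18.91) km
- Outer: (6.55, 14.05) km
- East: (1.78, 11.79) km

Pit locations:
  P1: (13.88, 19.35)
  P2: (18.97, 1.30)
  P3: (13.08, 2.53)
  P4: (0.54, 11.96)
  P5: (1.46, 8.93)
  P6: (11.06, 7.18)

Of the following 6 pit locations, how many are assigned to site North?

P1 → Upper
P2 → North
P3 → South
P4 → East
P5 → East
P6 → South
1 of the 6 goes to North.

1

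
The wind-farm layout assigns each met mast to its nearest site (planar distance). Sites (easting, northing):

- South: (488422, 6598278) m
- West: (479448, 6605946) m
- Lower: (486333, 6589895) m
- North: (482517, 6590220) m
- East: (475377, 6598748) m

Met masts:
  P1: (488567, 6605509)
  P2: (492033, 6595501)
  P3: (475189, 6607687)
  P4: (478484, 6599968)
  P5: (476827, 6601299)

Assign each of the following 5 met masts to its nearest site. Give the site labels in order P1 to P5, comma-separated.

South, South, West, East, East

P1 → South (d²=52308386.00)
P2 → South (d²=20751050.00)
P3 → West (d²=21170162.00)
P4 → East (d²=11141849.00)
P5 → East (d²=8610101.00)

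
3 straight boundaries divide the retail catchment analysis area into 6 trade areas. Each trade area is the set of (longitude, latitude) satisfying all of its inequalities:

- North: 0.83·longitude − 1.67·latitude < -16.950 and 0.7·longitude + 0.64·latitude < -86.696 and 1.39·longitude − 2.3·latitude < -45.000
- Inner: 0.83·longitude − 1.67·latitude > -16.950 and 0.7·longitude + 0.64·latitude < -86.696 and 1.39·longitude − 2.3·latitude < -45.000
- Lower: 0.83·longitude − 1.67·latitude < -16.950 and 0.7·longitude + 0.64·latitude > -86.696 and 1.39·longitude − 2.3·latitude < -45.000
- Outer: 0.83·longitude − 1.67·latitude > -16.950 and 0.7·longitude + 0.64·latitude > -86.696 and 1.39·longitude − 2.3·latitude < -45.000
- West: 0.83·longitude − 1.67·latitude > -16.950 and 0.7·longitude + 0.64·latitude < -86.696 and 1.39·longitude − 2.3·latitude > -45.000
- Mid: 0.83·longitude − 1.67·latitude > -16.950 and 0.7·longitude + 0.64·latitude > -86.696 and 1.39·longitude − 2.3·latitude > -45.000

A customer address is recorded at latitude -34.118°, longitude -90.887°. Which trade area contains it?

Lower

0.83·-90.887 − 1.67·-34.118 = -18.459, which is < -16.950
0.7·-90.887 + 0.64·-34.118 = -85.456, which is > -86.696
1.39·-90.887 − 2.3·-34.118 = -47.862, which is < -45.000
This sign pattern matches Lower.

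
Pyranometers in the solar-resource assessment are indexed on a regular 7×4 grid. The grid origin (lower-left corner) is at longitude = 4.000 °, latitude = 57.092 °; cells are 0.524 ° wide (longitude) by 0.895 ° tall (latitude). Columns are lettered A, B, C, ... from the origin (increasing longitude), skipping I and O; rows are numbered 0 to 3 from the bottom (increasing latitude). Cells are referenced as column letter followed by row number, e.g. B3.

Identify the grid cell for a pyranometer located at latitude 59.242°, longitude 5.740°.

D2

Column index: ⌊(5.740 − 4.000) / 0.524⌋ = ⌊3.321⌋ = 3 → column D
Row offset from origin: ⌊(59.242 − 57.092) / 0.895⌋ = ⌊2.402⌋ = 2 → row 2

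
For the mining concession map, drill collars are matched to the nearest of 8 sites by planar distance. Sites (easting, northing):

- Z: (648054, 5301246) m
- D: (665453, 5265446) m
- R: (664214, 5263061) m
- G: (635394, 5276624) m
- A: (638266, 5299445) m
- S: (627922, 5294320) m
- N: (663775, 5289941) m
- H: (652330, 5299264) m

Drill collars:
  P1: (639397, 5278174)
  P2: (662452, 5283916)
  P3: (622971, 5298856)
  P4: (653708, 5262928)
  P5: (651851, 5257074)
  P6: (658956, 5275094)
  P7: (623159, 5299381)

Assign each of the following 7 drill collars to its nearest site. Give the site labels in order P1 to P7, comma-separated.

P1 → G (d²=18426509.00)
P2 → N (d²=38050954.00)
P3 → S (d²=45087697.00)
P4 → R (d²=110393725.00)
P5 → R (d²=188687938.00)
P6 → D (d²=135294913.00)
P7 → S (d²=48299890.00)

G, N, S, R, R, D, S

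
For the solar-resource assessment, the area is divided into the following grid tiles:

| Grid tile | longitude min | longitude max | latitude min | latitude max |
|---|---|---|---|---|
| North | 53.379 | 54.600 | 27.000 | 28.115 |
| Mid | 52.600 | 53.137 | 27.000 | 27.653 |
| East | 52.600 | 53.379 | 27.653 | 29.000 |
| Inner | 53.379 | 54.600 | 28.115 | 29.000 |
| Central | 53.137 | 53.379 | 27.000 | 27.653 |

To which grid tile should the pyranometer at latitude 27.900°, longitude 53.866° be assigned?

North

The point has longitude = 53.866 and latitude = 27.900.
Only North satisfies 53.379 ≤ longitude ≤ 54.600 and 27.000 ≤ latitude ≤ 28.115.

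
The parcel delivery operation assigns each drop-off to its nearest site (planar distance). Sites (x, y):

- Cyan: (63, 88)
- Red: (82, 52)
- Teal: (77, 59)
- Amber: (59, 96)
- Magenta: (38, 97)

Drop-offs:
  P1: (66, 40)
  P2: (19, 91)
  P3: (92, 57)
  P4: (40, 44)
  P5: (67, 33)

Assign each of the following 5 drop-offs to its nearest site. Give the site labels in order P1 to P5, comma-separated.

P1 → Red (d²=400.00)
P2 → Magenta (d²=397.00)
P3 → Red (d²=125.00)
P4 → Teal (d²=1594.00)
P5 → Red (d²=586.00)

Red, Magenta, Red, Teal, Red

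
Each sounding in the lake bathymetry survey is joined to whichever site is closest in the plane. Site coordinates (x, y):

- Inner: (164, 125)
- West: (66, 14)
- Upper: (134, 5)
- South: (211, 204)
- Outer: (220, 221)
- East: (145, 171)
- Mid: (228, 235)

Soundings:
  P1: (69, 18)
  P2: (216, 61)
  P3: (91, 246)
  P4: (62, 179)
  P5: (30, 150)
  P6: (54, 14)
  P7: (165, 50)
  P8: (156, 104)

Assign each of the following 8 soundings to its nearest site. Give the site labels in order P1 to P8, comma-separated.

West, Inner, East, East, East, West, Upper, Inner

P1 → West (d²=25.00)
P2 → Inner (d²=6800.00)
P3 → East (d²=8541.00)
P4 → East (d²=6953.00)
P5 → East (d²=13666.00)
P6 → West (d²=144.00)
P7 → Upper (d²=2986.00)
P8 → Inner (d²=505.00)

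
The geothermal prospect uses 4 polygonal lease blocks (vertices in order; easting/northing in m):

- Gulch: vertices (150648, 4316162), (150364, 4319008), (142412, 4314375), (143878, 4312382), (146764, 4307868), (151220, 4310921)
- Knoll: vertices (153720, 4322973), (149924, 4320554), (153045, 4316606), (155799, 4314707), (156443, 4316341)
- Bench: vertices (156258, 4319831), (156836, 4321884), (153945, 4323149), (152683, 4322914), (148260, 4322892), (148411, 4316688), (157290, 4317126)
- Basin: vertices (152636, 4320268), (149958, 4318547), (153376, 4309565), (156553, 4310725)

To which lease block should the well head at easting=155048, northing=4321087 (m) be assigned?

Bench

Cast a ray rightward from (155048, 4321087). For each polygon, the edges (by vertex number in listed order) whose endpoints lie on opposite sides of northing = 4321087, where each meets that height, and whether that is right or left of the point:
Gulch: no edge straddles that height → 0 crossings.
Knoll: 1–2 at easting≈150760.4 (left), 5–1 at easting≈154494.4 (left) → 0 crossings.
Bench: 1–2 at easting≈156611.6 (right), 5–6 at easting≈148303.9 (left) → 1 crossing.
Basin: no edge straddles that height → 0 crossings.
Only Bench has an odd count, so the point is inside Bench.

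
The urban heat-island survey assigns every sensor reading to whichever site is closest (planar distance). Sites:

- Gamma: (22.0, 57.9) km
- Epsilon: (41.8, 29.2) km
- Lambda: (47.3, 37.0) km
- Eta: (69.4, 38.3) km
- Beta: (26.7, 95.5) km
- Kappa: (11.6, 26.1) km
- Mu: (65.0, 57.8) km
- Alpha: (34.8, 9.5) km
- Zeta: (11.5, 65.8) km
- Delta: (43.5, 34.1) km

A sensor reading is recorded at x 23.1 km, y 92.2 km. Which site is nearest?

Squared distances to each site:
Gamma: 1177.700; Epsilon: 4318.690; Lambda: 3632.680; Eta: 5048.900; Beta: 23.850; Kappa: 4501.460; Mu: 2938.970; Alpha: 6976.180; Zeta: 831.520; Delta: 3791.770.
Minimum at Beta.

Beta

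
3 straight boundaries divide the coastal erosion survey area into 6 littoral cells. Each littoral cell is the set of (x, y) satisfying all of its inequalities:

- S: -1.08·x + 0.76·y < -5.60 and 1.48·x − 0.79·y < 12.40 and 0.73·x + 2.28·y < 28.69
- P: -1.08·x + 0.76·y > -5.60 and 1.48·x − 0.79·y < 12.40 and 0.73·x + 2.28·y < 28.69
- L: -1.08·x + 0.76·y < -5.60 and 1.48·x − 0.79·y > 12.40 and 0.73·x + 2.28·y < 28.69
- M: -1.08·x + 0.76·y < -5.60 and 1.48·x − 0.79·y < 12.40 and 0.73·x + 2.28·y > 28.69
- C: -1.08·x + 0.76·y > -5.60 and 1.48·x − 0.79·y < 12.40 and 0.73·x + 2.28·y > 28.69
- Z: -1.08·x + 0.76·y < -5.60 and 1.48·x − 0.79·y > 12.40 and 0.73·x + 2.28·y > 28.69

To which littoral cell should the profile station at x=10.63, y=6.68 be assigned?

-1.08·10.63 + 0.76·6.68 = -6.404, which is < -5.60
1.48·10.63 − 0.79·6.68 = 10.455, which is < 12.40
0.73·10.63 + 2.28·6.68 = 22.990, which is < 28.69
This sign pattern matches S.

S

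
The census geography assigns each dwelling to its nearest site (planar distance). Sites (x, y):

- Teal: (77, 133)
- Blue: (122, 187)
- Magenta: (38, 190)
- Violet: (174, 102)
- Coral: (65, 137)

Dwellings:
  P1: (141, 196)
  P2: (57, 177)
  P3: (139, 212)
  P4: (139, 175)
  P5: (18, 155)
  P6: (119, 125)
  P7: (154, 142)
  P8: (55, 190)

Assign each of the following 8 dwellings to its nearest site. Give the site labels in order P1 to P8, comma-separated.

P1 → Blue (d²=442.00)
P2 → Magenta (d²=530.00)
P3 → Blue (d²=914.00)
P4 → Blue (d²=433.00)
P5 → Magenta (d²=1625.00)
P6 → Teal (d²=1828.00)
P7 → Violet (d²=2000.00)
P8 → Magenta (d²=289.00)

Blue, Magenta, Blue, Blue, Magenta, Teal, Violet, Magenta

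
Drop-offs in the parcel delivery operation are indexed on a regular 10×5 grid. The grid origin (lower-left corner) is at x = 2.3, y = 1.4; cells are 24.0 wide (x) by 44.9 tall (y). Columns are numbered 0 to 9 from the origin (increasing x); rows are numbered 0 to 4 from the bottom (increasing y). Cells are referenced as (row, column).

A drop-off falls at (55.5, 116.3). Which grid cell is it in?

Column index: ⌊(55.5 − 2.3) / 24.0⌋ = ⌊2.217⌋ = 2
Row offset from origin: ⌊(116.3 − 1.4) / 44.9⌋ = ⌊2.559⌋ = 2 → row 2

(2, 2)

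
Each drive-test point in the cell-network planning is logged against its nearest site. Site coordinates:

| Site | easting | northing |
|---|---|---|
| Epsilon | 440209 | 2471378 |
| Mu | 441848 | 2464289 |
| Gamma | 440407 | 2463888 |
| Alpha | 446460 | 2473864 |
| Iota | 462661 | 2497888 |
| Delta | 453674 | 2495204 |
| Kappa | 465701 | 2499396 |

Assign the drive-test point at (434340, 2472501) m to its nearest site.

Epsilon

Squared distances to each site:
Epsilon: 35706290.000; Mu: 123807008.000; Gamma: 110992258.000; Alpha: 148752169.000; Iota: 1446578810.000; Delta: 889229765.000; Kappa: 1706853346.000.
Minimum at Epsilon.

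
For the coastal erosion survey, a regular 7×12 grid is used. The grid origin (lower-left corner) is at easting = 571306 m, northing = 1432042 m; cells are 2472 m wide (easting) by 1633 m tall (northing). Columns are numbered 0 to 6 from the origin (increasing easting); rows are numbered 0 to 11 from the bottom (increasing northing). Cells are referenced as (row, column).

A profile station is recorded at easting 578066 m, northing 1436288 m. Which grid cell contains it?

(2, 2)

Column index: ⌊(578066 − 571306) / 2472⌋ = ⌊2.735⌋ = 2
Row offset from origin: ⌊(1436288 − 1432042) / 1633⌋ = ⌊2.600⌋ = 2 → row 2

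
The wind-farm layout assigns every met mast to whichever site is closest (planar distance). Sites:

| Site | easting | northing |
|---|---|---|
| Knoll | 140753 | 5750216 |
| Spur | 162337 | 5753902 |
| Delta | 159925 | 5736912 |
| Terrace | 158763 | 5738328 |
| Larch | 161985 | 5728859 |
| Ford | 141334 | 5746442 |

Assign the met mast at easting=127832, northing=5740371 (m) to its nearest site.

Squared distances to each site:
Knoll: 263876266.000; Spur: 1373682986.000; Delta: 1041925330.000; Terrace: 960900610.000; Larch: 1298953553.000; Ford: 219161045.000.
Minimum at Ford.

Ford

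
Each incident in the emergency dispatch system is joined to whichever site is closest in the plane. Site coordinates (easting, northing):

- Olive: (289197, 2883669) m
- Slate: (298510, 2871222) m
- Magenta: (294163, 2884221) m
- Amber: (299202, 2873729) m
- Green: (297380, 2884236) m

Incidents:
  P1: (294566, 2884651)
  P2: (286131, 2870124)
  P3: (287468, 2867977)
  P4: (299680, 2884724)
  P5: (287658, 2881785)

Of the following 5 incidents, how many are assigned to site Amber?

0

P1 → Magenta
P2 → Slate
P3 → Slate
P4 → Green
P5 → Olive
0 of the 5 go to Amber.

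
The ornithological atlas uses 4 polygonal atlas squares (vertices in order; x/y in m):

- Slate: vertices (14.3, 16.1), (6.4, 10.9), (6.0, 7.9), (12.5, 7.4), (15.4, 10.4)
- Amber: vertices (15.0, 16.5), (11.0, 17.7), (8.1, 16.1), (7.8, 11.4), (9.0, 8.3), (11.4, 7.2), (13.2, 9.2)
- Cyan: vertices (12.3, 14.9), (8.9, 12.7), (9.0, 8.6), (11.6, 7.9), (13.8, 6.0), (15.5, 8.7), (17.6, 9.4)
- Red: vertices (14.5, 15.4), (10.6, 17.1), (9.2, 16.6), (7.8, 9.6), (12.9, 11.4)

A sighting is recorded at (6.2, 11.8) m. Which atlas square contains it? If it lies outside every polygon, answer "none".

none

Cast a ray rightward from (6.2, 11.8). For each polygon, the edges (by vertex number in listed order) whose endpoints lie on opposite sides of y = 11.8, where each meets that height, and whether that is right or left of the point:
Slate: 1–2 at x≈7.77 (right), 5–1 at x≈15.13 (right) → 2 crossings.
Amber: 3–4 at x≈7.83 (right), 7–1 at x≈13.84 (right) → 2 crossings.
Cyan: 2–3 at x≈8.92 (right), 7–1 at x≈15.29 (right) → 2 crossings.
Red: 3–4 at x≈8.24 (right), 5–1 at x≈13.06 (right) → 2 crossings.
All counts are even, so the point lies outside every listed polygon.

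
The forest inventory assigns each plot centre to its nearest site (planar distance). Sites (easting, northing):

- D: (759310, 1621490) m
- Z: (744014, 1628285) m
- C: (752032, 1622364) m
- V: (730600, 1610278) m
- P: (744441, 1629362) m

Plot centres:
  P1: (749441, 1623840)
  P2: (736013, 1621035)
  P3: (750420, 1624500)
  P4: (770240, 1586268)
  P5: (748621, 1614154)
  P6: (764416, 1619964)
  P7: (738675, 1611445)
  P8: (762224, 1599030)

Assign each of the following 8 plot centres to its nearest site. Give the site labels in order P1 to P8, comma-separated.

C, Z, C, D, C, D, V, D

P1 → C (d²=8891857.00)
P2 → Z (d²=116578501.00)
P3 → C (d²=7161040.00)
P4 → D (d²=1360054184.00)
P5 → C (d²=79039021.00)
P6 → D (d²=28399912.00)
P7 → V (d²=66567514.00)
P8 → D (d²=512942996.00)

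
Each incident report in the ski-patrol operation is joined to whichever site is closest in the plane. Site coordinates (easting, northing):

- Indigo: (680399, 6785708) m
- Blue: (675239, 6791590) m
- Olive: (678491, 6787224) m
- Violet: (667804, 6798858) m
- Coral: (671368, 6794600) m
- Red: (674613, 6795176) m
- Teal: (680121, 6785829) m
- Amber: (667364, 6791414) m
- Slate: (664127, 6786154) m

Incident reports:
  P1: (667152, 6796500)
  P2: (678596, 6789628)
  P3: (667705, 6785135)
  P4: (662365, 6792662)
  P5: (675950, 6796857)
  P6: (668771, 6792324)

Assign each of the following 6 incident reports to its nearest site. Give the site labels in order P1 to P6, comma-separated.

Violet, Olive, Slate, Amber, Red, Amber

P1 → Violet (d²=5985268.00)
P2 → Olive (d²=5790241.00)
P3 → Slate (d²=13840445.00)
P4 → Amber (d²=26547505.00)
P5 → Red (d²=4613330.00)
P6 → Amber (d²=2807749.00)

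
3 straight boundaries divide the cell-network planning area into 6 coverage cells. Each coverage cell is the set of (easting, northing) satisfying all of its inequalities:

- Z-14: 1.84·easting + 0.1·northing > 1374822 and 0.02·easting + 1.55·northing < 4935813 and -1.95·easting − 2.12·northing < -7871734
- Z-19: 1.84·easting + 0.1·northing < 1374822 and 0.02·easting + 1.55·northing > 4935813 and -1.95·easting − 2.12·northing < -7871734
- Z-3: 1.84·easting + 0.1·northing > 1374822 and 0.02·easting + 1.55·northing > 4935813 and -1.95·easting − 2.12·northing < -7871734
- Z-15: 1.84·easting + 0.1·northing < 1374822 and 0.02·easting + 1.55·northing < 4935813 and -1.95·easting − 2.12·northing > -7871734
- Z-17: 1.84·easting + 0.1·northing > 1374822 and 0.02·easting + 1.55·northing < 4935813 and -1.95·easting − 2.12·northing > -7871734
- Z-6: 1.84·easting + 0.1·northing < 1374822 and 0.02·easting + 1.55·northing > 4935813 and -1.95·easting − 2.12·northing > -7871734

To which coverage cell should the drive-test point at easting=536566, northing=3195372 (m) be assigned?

1.84·536566 + 0.1·3195372 = 1306818.640, which is < 1374822
0.02·536566 + 1.55·3195372 = 4963557.920, which is > 4935813
-1.95·536566 − 2.12·3195372 = -7820492.340, which is > -7871734
This sign pattern matches Z-6.

Z-6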